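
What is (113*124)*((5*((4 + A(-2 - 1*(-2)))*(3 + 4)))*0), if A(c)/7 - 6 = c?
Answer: 0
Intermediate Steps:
A(c) = 42 + 7*c
(113*124)*((5*((4 + A(-2 - 1*(-2)))*(3 + 4)))*0) = (113*124)*((5*((4 + (42 + 7*(-2 - 1*(-2))))*(3 + 4)))*0) = 14012*((5*((4 + (42 + 7*(-2 + 2)))*7))*0) = 14012*((5*((4 + (42 + 7*0))*7))*0) = 14012*((5*((4 + (42 + 0))*7))*0) = 14012*((5*((4 + 42)*7))*0) = 14012*((5*(46*7))*0) = 14012*((5*322)*0) = 14012*(1610*0) = 14012*0 = 0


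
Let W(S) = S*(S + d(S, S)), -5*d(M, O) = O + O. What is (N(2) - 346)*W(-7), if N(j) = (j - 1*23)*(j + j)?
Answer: -12642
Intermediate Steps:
d(M, O) = -2*O/5 (d(M, O) = -(O + O)/5 = -2*O/5)
N(j) = 2*j*(-23 + j) (N(j) = (j - 23)*(2*j) = (-23 + j)*(2*j) = 2*j*(-23 + j))
W(S) = 3*S²/5 (W(S) = S*(S - 2*S/5) = S*(3*S/5) = 3*S²/5)
(N(2) - 346)*W(-7) = (2*2*(-23 + 2) - 346)*((⅗)*(-7)²) = (2*2*(-21) - 346)*((⅗)*49) = (-84 - 346)*(147/5) = -430*147/5 = -12642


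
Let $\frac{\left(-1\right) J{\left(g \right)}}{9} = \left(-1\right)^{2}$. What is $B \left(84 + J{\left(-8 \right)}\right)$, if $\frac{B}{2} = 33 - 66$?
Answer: $-4950$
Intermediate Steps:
$J{\left(g \right)} = -9$ ($J{\left(g \right)} = - 9 \left(-1\right)^{2} = \left(-9\right) 1 = -9$)
$B = -66$ ($B = 2 \left(33 - 66\right) = 2 \left(-33\right) = -66$)
$B \left(84 + J{\left(-8 \right)}\right) = - 66 \left(84 - 9\right) = \left(-66\right) 75 = -4950$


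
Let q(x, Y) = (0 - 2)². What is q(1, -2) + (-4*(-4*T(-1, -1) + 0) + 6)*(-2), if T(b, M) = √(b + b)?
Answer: -8 - 32*I*√2 ≈ -8.0 - 45.255*I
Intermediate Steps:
T(b, M) = √2*√b (T(b, M) = √(2*b) = √2*√b)
q(x, Y) = 4 (q(x, Y) = (-2)² = 4)
q(1, -2) + (-4*(-4*T(-1, -1) + 0) + 6)*(-2) = 4 + (-4*(-4*√2*√(-1) + 0) + 6)*(-2) = 4 + (-4*(-4*√2*I + 0) + 6)*(-2) = 4 + (-4*(-4*I*√2 + 0) + 6)*(-2) = 4 + (-(-16)*I*√2 + 6)*(-2) = 4 + (16*I*√2 + 6)*(-2) = 4 + (6 + 16*I*√2)*(-2) = 4 + (-12 - 32*I*√2) = -8 - 32*I*√2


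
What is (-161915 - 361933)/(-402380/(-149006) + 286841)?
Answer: -1182674168/647597461 ≈ -1.8262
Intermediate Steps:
(-161915 - 361933)/(-402380/(-149006) + 286841) = -523848/(-402380*(-1/149006) + 286841) = -523848/(18290/6773 + 286841) = -523848/1942792383/6773 = -523848*6773/1942792383 = -1182674168/647597461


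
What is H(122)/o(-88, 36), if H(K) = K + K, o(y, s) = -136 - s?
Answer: -61/43 ≈ -1.4186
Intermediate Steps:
H(K) = 2*K
H(122)/o(-88, 36) = (2*122)/(-136 - 1*36) = 244/(-136 - 36) = 244/(-172) = 244*(-1/172) = -61/43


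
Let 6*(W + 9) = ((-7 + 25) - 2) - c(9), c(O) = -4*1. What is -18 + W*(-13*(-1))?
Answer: -275/3 ≈ -91.667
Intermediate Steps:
c(O) = -4
W = -17/3 (W = -9 + (((-7 + 25) - 2) - 1*(-4))/6 = -9 + ((18 - 2) + 4)/6 = -9 + (16 + 4)/6 = -9 + (1/6)*20 = -9 + 10/3 = -17/3 ≈ -5.6667)
-18 + W*(-13*(-1)) = -18 - (-221)*(-1)/3 = -18 - 17/3*13 = -18 - 221/3 = -275/3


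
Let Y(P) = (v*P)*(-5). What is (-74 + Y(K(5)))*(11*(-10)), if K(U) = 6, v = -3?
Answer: -1760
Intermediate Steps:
Y(P) = 15*P (Y(P) = -3*P*(-5) = 15*P)
(-74 + Y(K(5)))*(11*(-10)) = (-74 + 15*6)*(11*(-10)) = (-74 + 90)*(-110) = 16*(-110) = -1760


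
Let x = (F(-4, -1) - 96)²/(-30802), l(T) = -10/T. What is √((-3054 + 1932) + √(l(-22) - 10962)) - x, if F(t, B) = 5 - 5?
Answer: 4608/15401 + √(-135762 + 11*I*√1326347)/11 ≈ 1.8603 + 33.533*I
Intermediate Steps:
F(t, B) = 0
x = -4608/15401 (x = (0 - 96)²/(-30802) = (-96)²*(-1/30802) = 9216*(-1/30802) = -4608/15401 ≈ -0.29920)
√((-3054 + 1932) + √(l(-22) - 10962)) - x = √((-3054 + 1932) + √(-10/(-22) - 10962)) - 1*(-4608/15401) = √(-1122 + √(-10*(-1/22) - 10962)) + 4608/15401 = √(-1122 + √(5/11 - 10962)) + 4608/15401 = √(-1122 + √(-120577/11)) + 4608/15401 = √(-1122 + I*√1326347/11) + 4608/15401 = 4608/15401 + √(-1122 + I*√1326347/11)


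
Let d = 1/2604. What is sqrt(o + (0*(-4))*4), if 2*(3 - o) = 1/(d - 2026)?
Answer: sqrt(83505995397933)/5275703 ≈ 1.7321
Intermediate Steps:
d = 1/2604 ≈ 0.00038402
o = 15828411/5275703 (o = 3 - 1/(2*(1/2604 - 2026)) = 3 - 1/(2*(-5275703/2604)) = 3 - 1/2*(-2604/5275703) = 3 + 1302/5275703 = 15828411/5275703 ≈ 3.0002)
sqrt(o + (0*(-4))*4) = sqrt(15828411/5275703 + (0*(-4))*4) = sqrt(15828411/5275703 + 0*4) = sqrt(15828411/5275703 + 0) = sqrt(15828411/5275703) = sqrt(83505995397933)/5275703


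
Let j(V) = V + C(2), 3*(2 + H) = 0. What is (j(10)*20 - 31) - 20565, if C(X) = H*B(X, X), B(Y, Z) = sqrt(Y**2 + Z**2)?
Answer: -20396 - 80*sqrt(2) ≈ -20509.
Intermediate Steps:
H = -2 (H = -2 + (1/3)*0 = -2 + 0 = -2)
C(X) = -2*sqrt(2)*sqrt(X**2) (C(X) = -2*sqrt(X**2 + X**2) = -2*sqrt(2)*sqrt(X**2))
j(V) = V - 4*sqrt(2) (j(V) = V - 2*sqrt(2)*sqrt(2**2) = V - 2*sqrt(2)*sqrt(4) = V - 2*sqrt(2)*2 = V - 4*sqrt(2))
(j(10)*20 - 31) - 20565 = ((10 - 4*sqrt(2))*20 - 31) - 20565 = ((200 - 80*sqrt(2)) - 31) - 20565 = (169 - 80*sqrt(2)) - 20565 = -20396 - 80*sqrt(2)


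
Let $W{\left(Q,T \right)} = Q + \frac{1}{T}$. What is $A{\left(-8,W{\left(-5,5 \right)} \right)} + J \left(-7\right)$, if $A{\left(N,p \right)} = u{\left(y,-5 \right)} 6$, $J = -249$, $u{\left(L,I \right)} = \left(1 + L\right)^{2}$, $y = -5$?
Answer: $1839$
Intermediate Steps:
$A{\left(N,p \right)} = 96$ ($A{\left(N,p \right)} = \left(1 - 5\right)^{2} \cdot 6 = \left(-4\right)^{2} \cdot 6 = 16 \cdot 6 = 96$)
$A{\left(-8,W{\left(-5,5 \right)} \right)} + J \left(-7\right) = 96 - -1743 = 96 + 1743 = 1839$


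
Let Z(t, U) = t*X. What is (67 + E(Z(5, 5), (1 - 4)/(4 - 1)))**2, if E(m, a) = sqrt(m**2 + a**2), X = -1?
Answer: (67 + sqrt(26))**2 ≈ 5198.3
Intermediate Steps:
Z(t, U) = -t (Z(t, U) = t*(-1) = -t)
E(m, a) = sqrt(a**2 + m**2)
(67 + E(Z(5, 5), (1 - 4)/(4 - 1)))**2 = (67 + sqrt(((1 - 4)/(4 - 1))**2 + (-1*5)**2))**2 = (67 + sqrt((-3/3)**2 + (-5)**2))**2 = (67 + sqrt((-3*1/3)**2 + 25))**2 = (67 + sqrt((-1)**2 + 25))**2 = (67 + sqrt(1 + 25))**2 = (67 + sqrt(26))**2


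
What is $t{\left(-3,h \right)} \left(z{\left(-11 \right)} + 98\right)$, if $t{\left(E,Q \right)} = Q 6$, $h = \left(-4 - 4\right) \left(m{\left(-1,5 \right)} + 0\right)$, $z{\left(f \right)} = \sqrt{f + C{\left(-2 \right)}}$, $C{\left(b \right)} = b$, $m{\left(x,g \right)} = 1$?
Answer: $-4704 - 48 i \sqrt{13} \approx -4704.0 - 173.07 i$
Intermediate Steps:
$z{\left(f \right)} = \sqrt{-2 + f}$ ($z{\left(f \right)} = \sqrt{f - 2} = \sqrt{-2 + f}$)
$h = -8$ ($h = \left(-4 - 4\right) \left(1 + 0\right) = \left(-8\right) 1 = -8$)
$t{\left(E,Q \right)} = 6 Q$
$t{\left(-3,h \right)} \left(z{\left(-11 \right)} + 98\right) = 6 \left(-8\right) \left(\sqrt{-2 - 11} + 98\right) = - 48 \left(\sqrt{-13} + 98\right) = - 48 \left(i \sqrt{13} + 98\right) = - 48 \left(98 + i \sqrt{13}\right) = -4704 - 48 i \sqrt{13}$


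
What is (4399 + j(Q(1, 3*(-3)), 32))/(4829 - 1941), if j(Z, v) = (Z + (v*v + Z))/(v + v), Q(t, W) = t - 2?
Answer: 141279/92416 ≈ 1.5287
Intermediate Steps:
Q(t, W) = -2 + t
j(Z, v) = (v² + 2*Z)/(2*v) (j(Z, v) = (Z + (v² + Z))/((2*v)) = (Z + (Z + v²))*(1/(2*v)) = (v² + 2*Z)*(1/(2*v)) = (v² + 2*Z)/(2*v))
(4399 + j(Q(1, 3*(-3)), 32))/(4829 - 1941) = (4399 + ((½)*32 + (-2 + 1)/32))/(4829 - 1941) = (4399 + (16 - 1*1/32))/2888 = (4399 + (16 - 1/32))*(1/2888) = (4399 + 511/32)*(1/2888) = (141279/32)*(1/2888) = 141279/92416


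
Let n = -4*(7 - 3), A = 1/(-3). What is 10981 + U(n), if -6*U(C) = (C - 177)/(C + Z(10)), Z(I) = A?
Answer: 1075945/98 ≈ 10979.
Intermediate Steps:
A = -⅓ ≈ -0.33333
Z(I) = -⅓
n = -16 (n = -4*4 = -16)
U(C) = -(-177 + C)/(6*(-⅓ + C)) (U(C) = -(C - 177)/(6*(C - ⅓)) = -(-177 + C)/(6*(-⅓ + C)))
10981 + U(n) = 10981 + (177 - 1*(-16))/(2*(-1 + 3*(-16))) = 10981 + (177 + 16)/(2*(-1 - 48)) = 10981 + (½)*193/(-49) = 10981 + (½)*(-1/49)*193 = 10981 - 193/98 = 1075945/98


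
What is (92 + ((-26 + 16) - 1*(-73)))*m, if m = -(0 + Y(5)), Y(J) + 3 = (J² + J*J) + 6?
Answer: -8215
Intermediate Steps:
Y(J) = 3 + 2*J² (Y(J) = -3 + ((J² + J*J) + 6) = -3 + ((J² + J²) + 6) = -3 + (2*J² + 6) = -3 + (6 + 2*J²) = 3 + 2*J²)
m = -53 (m = -(0 + (3 + 2*5²)) = -(0 + (3 + 2*25)) = -(0 + (3 + 50)) = -(0 + 53) = -1*53 = -53)
(92 + ((-26 + 16) - 1*(-73)))*m = (92 + ((-26 + 16) - 1*(-73)))*(-53) = (92 + (-10 + 73))*(-53) = (92 + 63)*(-53) = 155*(-53) = -8215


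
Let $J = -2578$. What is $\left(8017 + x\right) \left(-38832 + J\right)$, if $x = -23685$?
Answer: $648811880$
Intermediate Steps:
$\left(8017 + x\right) \left(-38832 + J\right) = \left(8017 - 23685\right) \left(-38832 - 2578\right) = \left(-15668\right) \left(-41410\right) = 648811880$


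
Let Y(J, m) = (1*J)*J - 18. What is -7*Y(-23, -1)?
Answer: -3577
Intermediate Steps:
Y(J, m) = -18 + J² (Y(J, m) = J*J - 18 = J² - 18 = -18 + J²)
-7*Y(-23, -1) = -7*(-18 + (-23)²) = -7*(-18 + 529) = -7*511 = -3577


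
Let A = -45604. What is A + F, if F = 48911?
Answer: 3307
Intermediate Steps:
A + F = -45604 + 48911 = 3307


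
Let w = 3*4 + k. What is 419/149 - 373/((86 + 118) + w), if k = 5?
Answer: 37022/32929 ≈ 1.1243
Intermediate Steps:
w = 17 (w = 3*4 + 5 = 12 + 5 = 17)
419/149 - 373/((86 + 118) + w) = 419/149 - 373/((86 + 118) + 17) = 419*(1/149) - 373/(204 + 17) = 419/149 - 373/221 = 37022/32929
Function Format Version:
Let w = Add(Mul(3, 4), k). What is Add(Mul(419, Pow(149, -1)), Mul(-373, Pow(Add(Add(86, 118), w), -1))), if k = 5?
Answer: Rational(37022, 32929) ≈ 1.1243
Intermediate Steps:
w = 17 (w = Add(Mul(3, 4), 5) = Add(12, 5) = 17)
Add(Mul(419, Pow(149, -1)), Mul(-373, Pow(Add(Add(86, 118), w), -1))) = Add(Mul(419, Pow(149, -1)), Mul(-373, Pow(Add(Add(86, 118), 17), -1))) = Add(Mul(419, Rational(1, 149)), Mul(-373, Pow(Add(204, 17), -1))) = Add(Rational(419, 149), Mul(-373, Pow(221, -1))) = Add(Rational(419, 149), Mul(-373, Rational(1, 221))) = Add(Rational(419, 149), Rational(-373, 221)) = Rational(37022, 32929)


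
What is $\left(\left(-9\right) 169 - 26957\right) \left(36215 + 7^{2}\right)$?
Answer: $-1032726192$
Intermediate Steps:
$\left(\left(-9\right) 169 - 26957\right) \left(36215 + 7^{2}\right) = \left(-1521 - 26957\right) \left(36215 + 49\right) = \left(-28478\right) 36264 = -1032726192$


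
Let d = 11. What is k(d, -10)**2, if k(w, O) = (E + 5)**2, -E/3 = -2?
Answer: 14641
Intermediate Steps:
E = 6 (E = -3*(-2) = 6)
k(w, O) = 121 (k(w, O) = (6 + 5)**2 = 11**2 = 121)
k(d, -10)**2 = 121**2 = 14641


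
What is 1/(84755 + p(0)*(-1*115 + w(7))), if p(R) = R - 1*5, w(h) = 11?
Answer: 1/85275 ≈ 1.1727e-5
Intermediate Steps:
p(R) = -5 + R (p(R) = R - 5 = -5 + R)
1/(84755 + p(0)*(-1*115 + w(7))) = 1/(84755 + (-5 + 0)*(-1*115 + 11)) = 1/(84755 - 5*(-115 + 11)) = 1/(84755 - 5*(-104)) = 1/(84755 + 520) = 1/85275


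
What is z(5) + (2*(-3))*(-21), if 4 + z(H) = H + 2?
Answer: 129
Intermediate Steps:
z(H) = -2 + H (z(H) = -4 + (H + 2) = -4 + (2 + H) = -2 + H)
z(5) + (2*(-3))*(-21) = (-2 + 5) + (2*(-3))*(-21) = 3 - 6*(-21) = 3 + 126 = 129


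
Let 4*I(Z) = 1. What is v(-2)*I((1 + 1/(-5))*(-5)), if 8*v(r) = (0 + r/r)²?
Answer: 1/32 ≈ 0.031250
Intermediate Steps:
I(Z) = ¼ (I(Z) = (¼)*1 = ¼)
v(r) = ⅛ (v(r) = (0 + r/r)²/8 = (0 + 1)²/8 = (⅛)*1² = (⅛)*1 = ⅛)
v(-2)*I((1 + 1/(-5))*(-5)) = (⅛)*(¼) = 1/32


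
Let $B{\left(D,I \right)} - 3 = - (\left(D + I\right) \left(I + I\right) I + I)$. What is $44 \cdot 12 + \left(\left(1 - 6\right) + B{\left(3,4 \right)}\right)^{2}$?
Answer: $53428$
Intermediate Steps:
$B{\left(D,I \right)} = 3 - I - 2 I^{2} \left(D + I\right)$ ($B{\left(D,I \right)} = 3 - \left(\left(D + I\right) \left(I + I\right) I + I\right) = 3 - \left(\left(D + I\right) 2 I I + I\right) = 3 - \left(2 I \left(D + I\right) I + I\right) = 3 - \left(2 I^{2} \left(D + I\right) + I\right) = 3 - \left(I + 2 I^{2} \left(D + I\right)\right) = 3 - I - 2 I^{2} \left(D + I\right)$)
$44 \cdot 12 + \left(\left(1 - 6\right) + B{\left(3,4 \right)}\right)^{2} = 44 \cdot 12 + \left(\left(1 - 6\right) - \left(1 + 96 + 128\right)\right)^{2} = 528 + \left(\left(1 - 6\right) - \left(129 + 96\right)\right)^{2} = 528 + \left(-5 - 225\right)^{2} = 528 + \left(-230\right)^{2} = 528 + 52900 = 53428$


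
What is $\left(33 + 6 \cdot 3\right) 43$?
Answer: $2193$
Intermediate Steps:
$\left(33 + 6 \cdot 3\right) 43 = \left(33 + 18\right) 43 = 51 \cdot 43 = 2193$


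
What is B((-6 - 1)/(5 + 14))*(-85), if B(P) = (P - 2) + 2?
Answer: 595/19 ≈ 31.316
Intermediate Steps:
B(P) = P (B(P) = (-2 + P) + 2 = P)
B((-6 - 1)/(5 + 14))*(-85) = ((-6 - 1)/(5 + 14))*(-85) = -7/19*(-85) = 595/19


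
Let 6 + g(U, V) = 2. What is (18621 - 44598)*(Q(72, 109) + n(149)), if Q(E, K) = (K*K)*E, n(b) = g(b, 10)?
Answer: -22221453156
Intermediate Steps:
g(U, V) = -4 (g(U, V) = -6 + 2 = -4)
n(b) = -4
Q(E, K) = E*K² (Q(E, K) = K²*E = E*K²)
(18621 - 44598)*(Q(72, 109) + n(149)) = (18621 - 44598)*(72*109² - 4) = -25977*(72*11881 - 4) = -25977*(855432 - 4) = -25977*855428 = -22221453156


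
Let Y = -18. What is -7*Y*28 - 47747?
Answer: -44219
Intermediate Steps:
-7*Y*28 - 47747 = -7*(-18)*28 - 47747 = 126*28 - 47747 = 3528 - 47747 = -44219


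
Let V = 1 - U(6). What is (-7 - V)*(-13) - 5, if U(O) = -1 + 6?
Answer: 34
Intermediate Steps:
U(O) = 5
V = -4 (V = 1 - 1*5 = 1 - 5 = -4)
(-7 - V)*(-13) - 5 = (-7 - 1*(-4))*(-13) - 5 = (-7 + 4)*(-13) - 5 = -3*(-13) - 5 = 39 - 5 = 34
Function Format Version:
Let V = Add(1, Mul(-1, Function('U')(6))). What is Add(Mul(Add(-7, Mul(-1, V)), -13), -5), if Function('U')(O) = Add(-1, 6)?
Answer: 34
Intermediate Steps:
Function('U')(O) = 5
V = -4 (V = Add(1, Mul(-1, 5)) = Add(1, -5) = -4)
Add(Mul(Add(-7, Mul(-1, V)), -13), -5) = Add(Mul(Add(-7, Mul(-1, -4)), -13), -5) = Add(Mul(Add(-7, 4), -13), -5) = Add(Mul(-3, -13), -5) = Add(39, -5) = 34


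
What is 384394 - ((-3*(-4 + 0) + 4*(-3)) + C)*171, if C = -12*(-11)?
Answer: 361822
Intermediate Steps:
C = 132
384394 - ((-3*(-4 + 0) + 4*(-3)) + C)*171 = 384394 - ((-3*(-4 + 0) + 4*(-3)) + 132)*171 = 384394 - ((-3*(-4) - 12) + 132)*171 = 384394 - ((12 - 12) + 132)*171 = 384394 - (0 + 132)*171 = 384394 - 132*171 = 384394 - 1*22572 = 384394 - 22572 = 361822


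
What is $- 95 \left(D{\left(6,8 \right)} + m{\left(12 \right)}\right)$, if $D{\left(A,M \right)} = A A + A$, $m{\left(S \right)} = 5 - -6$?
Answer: $-5035$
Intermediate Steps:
$m{\left(S \right)} = 11$ ($m{\left(S \right)} = 5 + 6 = 11$)
$D{\left(A,M \right)} = A + A^{2}$ ($D{\left(A,M \right)} = A^{2} + A = A + A^{2}$)
$- 95 \left(D{\left(6,8 \right)} + m{\left(12 \right)}\right) = - 95 \left(6 \left(1 + 6\right) + 11\right) = - 95 \left(6 \cdot 7 + 11\right) = - 95 \left(42 + 11\right) = \left(-95\right) 53 = -5035$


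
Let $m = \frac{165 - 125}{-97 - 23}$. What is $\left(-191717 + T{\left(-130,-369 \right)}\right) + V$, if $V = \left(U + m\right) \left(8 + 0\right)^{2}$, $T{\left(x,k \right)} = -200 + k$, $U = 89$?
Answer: $- \frac{559834}{3} \approx -1.8661 \cdot 10^{5}$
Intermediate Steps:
$m = - \frac{1}{3}$ ($m = \frac{40}{-120} = 40 \left(- \frac{1}{120}\right) = - \frac{1}{3} \approx -0.33333$)
$V = \frac{17024}{3}$ ($V = \left(89 - \frac{1}{3}\right) \left(8 + 0\right)^{2} = \frac{266 \cdot 8^{2}}{3} = \frac{266}{3} \cdot 64 = \frac{17024}{3} \approx 5674.7$)
$\left(-191717 + T{\left(-130,-369 \right)}\right) + V = \left(-191717 - 569\right) + \frac{17024}{3} = -192286 + \frac{17024}{3} = - \frac{559834}{3}$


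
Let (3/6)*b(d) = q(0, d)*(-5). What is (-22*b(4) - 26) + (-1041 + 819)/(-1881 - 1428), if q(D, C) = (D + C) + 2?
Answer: 1427356/1103 ≈ 1294.1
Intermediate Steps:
q(D, C) = 2 + C + D (q(D, C) = (C + D) + 2 = 2 + C + D)
b(d) = -20 - 10*d (b(d) = 2*((2 + d + 0)*(-5)) = 2*((2 + d)*(-5)) = 2*(-10 - 5*d) = -20 - 10*d)
(-22*b(4) - 26) + (-1041 + 819)/(-1881 - 1428) = (-22*(-20 - 10*4) - 26) + (-1041 + 819)/(-1881 - 1428) = (-22*(-20 - 40) - 26) - 222/(-3309) = (-22*(-60) - 26) - 222*(-1/3309) = (1320 - 26) + 74/1103 = 1294 + 74/1103 = 1427356/1103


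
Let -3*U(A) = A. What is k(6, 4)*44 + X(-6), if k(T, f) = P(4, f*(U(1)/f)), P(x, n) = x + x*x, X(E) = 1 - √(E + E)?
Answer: 881 - 2*I*√3 ≈ 881.0 - 3.4641*I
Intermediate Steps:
U(A) = -A/3
X(E) = 1 - √2*√E (X(E) = 1 - √(2*E) = 1 - √2*√E)
P(x, n) = x + x²
k(T, f) = 20 (k(T, f) = 4*(1 + 4) = 4*5 = 20)
k(6, 4)*44 + X(-6) = 20*44 + (1 - √2*√(-6)) = 880 + (1 - √2*I*√6) = 880 + (1 - 2*I*√3) = 881 - 2*I*√3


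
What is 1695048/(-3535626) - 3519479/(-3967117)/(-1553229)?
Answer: -1740771499405298653/3630994308554361903 ≈ -0.47942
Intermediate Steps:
1695048/(-3535626) - 3519479/(-3967117)/(-1553229) = 1695048*(-1/3535626) - 3519479*(-1/3967117)*(-1/1553229) = -282508/589271 + (3519479/3967117)*(-1/1553229) = -282508/589271 - 3519479/6161841170793 = -1740771499405298653/3630994308554361903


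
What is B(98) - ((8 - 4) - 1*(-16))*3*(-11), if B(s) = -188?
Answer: 472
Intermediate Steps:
B(98) - ((8 - 4) - 1*(-16))*3*(-11) = -188 - ((8 - 4) - 1*(-16))*3*(-11) = -188 - (4 + 16)*3*(-11) = -188 - 20*3*(-11) = -188 - 60*(-11) = -188 - 1*(-660) = -188 + 660 = 472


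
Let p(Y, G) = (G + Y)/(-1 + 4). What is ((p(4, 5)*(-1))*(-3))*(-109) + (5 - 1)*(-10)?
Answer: -1021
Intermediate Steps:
p(Y, G) = G/3 + Y/3 (p(Y, G) = (G + Y)/3 = (G + Y)*(1/3) = G/3 + Y/3)
((p(4, 5)*(-1))*(-3))*(-109) + (5 - 1)*(-10) = ((((1/3)*5 + (1/3)*4)*(-1))*(-3))*(-109) + (5 - 1)*(-10) = (((5/3 + 4/3)*(-1))*(-3))*(-109) + 4*(-10) = ((3*(-1))*(-3))*(-109) - 40 = -3*(-3)*(-109) - 40 = 9*(-109) - 40 = -981 - 40 = -1021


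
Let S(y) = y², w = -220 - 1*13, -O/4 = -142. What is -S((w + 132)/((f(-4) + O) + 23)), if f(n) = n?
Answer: -10201/344569 ≈ -0.029605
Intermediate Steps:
O = 568 (O = -4*(-142) = 568)
w = -233 (w = -220 - 13 = -233)
-S((w + 132)/((f(-4) + O) + 23)) = -((-233 + 132)/((-4 + 568) + 23))² = -(-101/(564 + 23))² = -(-101/587)² = -1*10201/344569 = -10201/344569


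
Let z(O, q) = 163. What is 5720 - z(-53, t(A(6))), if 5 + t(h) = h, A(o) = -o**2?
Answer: 5557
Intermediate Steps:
t(h) = -5 + h
5720 - z(-53, t(A(6))) = 5720 - 1*163 = 5720 - 163 = 5557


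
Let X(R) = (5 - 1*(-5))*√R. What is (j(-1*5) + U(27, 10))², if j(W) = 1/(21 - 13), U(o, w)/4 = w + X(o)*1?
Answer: 2867841/64 + 9630*√3 ≈ 61490.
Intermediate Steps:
X(R) = 10*√R (X(R) = (5 + 5)*√R = 10*√R)
U(o, w) = 4*w + 40*√o (U(o, w) = 4*(w + (10*√o)*1) = 4*(w + 10*√o) = 4*w + 40*√o)
j(W) = ⅛ (j(W) = 1/8 = ⅛)
(j(-1*5) + U(27, 10))² = (⅛ + (4*10 + 40*√27))² = (⅛ + (40 + 40*(3*√3)))² = (⅛ + (40 + 120*√3))² = (321/8 + 120*√3)²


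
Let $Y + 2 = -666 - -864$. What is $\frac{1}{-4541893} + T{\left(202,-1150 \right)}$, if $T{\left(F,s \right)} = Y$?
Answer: $\frac{890211027}{4541893} \approx 196.0$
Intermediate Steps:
$Y = 196$ ($Y = -2 - -198 = -2 + \left(-666 + 864\right) = -2 + 198 = 196$)
$T{\left(F,s \right)} = 196$
$\frac{1}{-4541893} + T{\left(202,-1150 \right)} = \frac{1}{-4541893} + 196 = - \frac{1}{4541893} + 196 = \frac{890211027}{4541893}$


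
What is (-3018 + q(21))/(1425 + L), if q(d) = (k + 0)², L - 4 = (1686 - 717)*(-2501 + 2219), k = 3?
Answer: 3009/271829 ≈ 0.011069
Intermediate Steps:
L = -273254 (L = 4 + (1686 - 717)*(-2501 + 2219) = 4 + 969*(-282) = 4 - 273258 = -273254)
q(d) = 9 (q(d) = (3 + 0)² = 3² = 9)
(-3018 + q(21))/(1425 + L) = (-3018 + 9)/(1425 - 273254) = -3009/(-271829) = -3009*(-1/271829) = 3009/271829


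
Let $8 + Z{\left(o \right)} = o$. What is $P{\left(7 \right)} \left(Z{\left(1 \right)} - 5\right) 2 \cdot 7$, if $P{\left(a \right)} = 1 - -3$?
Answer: $-672$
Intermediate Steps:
$P{\left(a \right)} = 4$ ($P{\left(a \right)} = 1 + 3 = 4$)
$Z{\left(o \right)} = -8 + o$
$P{\left(7 \right)} \left(Z{\left(1 \right)} - 5\right) 2 \cdot 7 = 4 \left(\left(-8 + 1\right) - 5\right) 2 \cdot 7 = 4 \left(-7 - 5\right) 2 \cdot 7 = 4 \left(\left(-12\right) 2\right) 7 = 4 \left(-24\right) 7 = \left(-96\right) 7 = -672$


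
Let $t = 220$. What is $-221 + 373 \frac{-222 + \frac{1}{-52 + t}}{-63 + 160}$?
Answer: $- \frac{17512451}{16296} \approx -1074.6$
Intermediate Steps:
$-221 + 373 \frac{-222 + \frac{1}{-52 + t}}{-63 + 160} = -221 + 373 \frac{-222 + \frac{1}{-52 + 220}}{-63 + 160} = -221 + 373 \frac{-222 + \frac{1}{168}}{97} = -221 + 373 \left(-222 + \frac{1}{168}\right) \frac{1}{97} = -221 + 373 \left(\left(- \frac{37295}{168}\right) \frac{1}{97}\right) = -221 + 373 \left(- \frac{37295}{16296}\right) = -221 - \frac{13911035}{16296} = - \frac{17512451}{16296}$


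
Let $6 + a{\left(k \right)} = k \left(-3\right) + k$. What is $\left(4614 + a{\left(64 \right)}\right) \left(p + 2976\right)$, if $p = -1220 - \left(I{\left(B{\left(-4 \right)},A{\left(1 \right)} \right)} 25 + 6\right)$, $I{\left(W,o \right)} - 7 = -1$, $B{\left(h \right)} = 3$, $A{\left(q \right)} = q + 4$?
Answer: $7168000$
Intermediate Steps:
$A{\left(q \right)} = 4 + q$
$I{\left(W,o \right)} = 6$ ($I{\left(W,o \right)} = 7 - 1 = 6$)
$a{\left(k \right)} = -6 - 2 k$ ($a{\left(k \right)} = -6 + \left(k \left(-3\right) + k\right) = -6 + \left(- 3 k + k\right) = -6 - 2 k$)
$p = -1376$ ($p = -1220 - \left(6 \cdot 25 + 6\right) = -1220 - \left(150 + 6\right) = -1220 - 156 = -1376$)
$\left(4614 + a{\left(64 \right)}\right) \left(p + 2976\right) = \left(4614 - 134\right) \left(-1376 + 2976\right) = \left(4614 - 134\right) 1600 = 4480 \cdot 1600 = 7168000$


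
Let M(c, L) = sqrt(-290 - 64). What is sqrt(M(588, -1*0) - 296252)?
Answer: sqrt(-296252 + I*sqrt(354)) ≈ 0.017 + 544.29*I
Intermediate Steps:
M(c, L) = I*sqrt(354) (M(c, L) = sqrt(-354) = I*sqrt(354))
sqrt(M(588, -1*0) - 296252) = sqrt(I*sqrt(354) - 296252) = sqrt(-296252 + I*sqrt(354))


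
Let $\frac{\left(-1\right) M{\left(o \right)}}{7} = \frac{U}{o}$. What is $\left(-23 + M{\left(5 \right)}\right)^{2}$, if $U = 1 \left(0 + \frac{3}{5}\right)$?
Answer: $\frac{355216}{625} \approx 568.35$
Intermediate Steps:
$U = \frac{3}{5}$ ($U = 1 \left(0 + 3 \cdot \frac{1}{5}\right) = 1 \left(0 + \frac{3}{5}\right) = 1 \cdot \frac{3}{5} = \frac{3}{5} \approx 0.6$)
$M{\left(o \right)} = - \frac{21}{5 o}$ ($M{\left(o \right)} = - 7 \frac{3}{5 o} = - \frac{21}{5 o}$)
$\left(-23 + M{\left(5 \right)}\right)^{2} = \left(-23 - \frac{21}{5 \cdot 5}\right)^{2} = \left(-23 - \frac{21}{25}\right)^{2} = \left(- \frac{596}{25}\right)^{2} = \frac{355216}{625}$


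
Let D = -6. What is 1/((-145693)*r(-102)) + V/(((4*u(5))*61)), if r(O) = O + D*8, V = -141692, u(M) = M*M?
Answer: -30965298773/1333090950 ≈ -23.228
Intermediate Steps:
u(M) = M²
r(O) = -48 + O (r(O) = O - 6*8 = O - 48 = -48 + O)
1/((-145693)*r(-102)) + V/(((4*u(5))*61)) = 1/((-145693)*(-48 - 102)) - 141692/((4*5²)*61) = -1/145693/(-150) - 141692/((4*25)*61) = -1/145693*(-1/150) - 141692/(100*61) = 1/21853950 - 141692/6100 = 1/21853950 - 141692*1/6100 = 1/21853950 - 35423/1525 = -30965298773/1333090950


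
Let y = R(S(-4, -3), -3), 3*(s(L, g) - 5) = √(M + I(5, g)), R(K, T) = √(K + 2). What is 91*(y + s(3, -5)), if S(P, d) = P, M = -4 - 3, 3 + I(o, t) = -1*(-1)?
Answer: 455 + 91*I + 91*I*√2 ≈ 455.0 + 219.69*I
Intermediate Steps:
I(o, t) = -2 (I(o, t) = -3 - 1*(-1) = -3 + 1 = -2)
M = -7
R(K, T) = √(2 + K)
s(L, g) = 5 + I (s(L, g) = 5 + √(-7 - 2)/3 = 5 + √(-9)/3 = 5 + (3*I)/3 = 5 + I)
y = I*√2 (y = √(2 - 4) = √(-2) = I*√2 ≈ 1.4142*I)
91*(y + s(3, -5)) = 91*(I*√2 + (5 + I)) = 91*(5 + I + I*√2) = 455 + 91*I + 91*I*√2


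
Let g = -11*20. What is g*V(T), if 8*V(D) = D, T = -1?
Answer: 55/2 ≈ 27.500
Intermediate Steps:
g = -220
V(D) = D/8
g*V(T) = -55*(-1)/2 = -220*(-⅛) = 55/2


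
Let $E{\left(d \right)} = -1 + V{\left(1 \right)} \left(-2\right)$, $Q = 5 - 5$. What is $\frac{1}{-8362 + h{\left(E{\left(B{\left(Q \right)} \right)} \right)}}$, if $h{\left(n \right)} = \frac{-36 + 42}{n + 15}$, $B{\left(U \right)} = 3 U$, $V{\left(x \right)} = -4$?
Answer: $- \frac{11}{91979} \approx -0.00011959$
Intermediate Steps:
$Q = 0$
$E{\left(d \right)} = 7$ ($E{\left(d \right)} = -1 - -8 = -1 + 8 = 7$)
$h{\left(n \right)} = \frac{6}{15 + n}$
$\frac{1}{-8362 + h{\left(E{\left(B{\left(Q \right)} \right)} \right)}} = \frac{1}{-8362 + \frac{6}{15 + 7}} = \frac{1}{-8362 + \frac{6}{22}} = \frac{1}{-8362 + 6 \cdot \frac{1}{22}} = \frac{1}{-8362 + \frac{3}{11}} = \frac{1}{- \frac{91979}{11}} = - \frac{11}{91979}$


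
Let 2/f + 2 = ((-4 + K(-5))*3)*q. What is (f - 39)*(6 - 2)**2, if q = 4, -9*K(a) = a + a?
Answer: -34368/55 ≈ -624.87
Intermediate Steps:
K(a) = -2*a/9 (K(a) = -(a + a)/9 = -2*a/9)
f = -3/55 (f = 2/(-2 + ((-4 - 2/9*(-5))*3)*4) = 2/(-2 + ((-4 + 10/9)*3)*4) = 2/(-2 - 26/9*3*4) = 2/(-2 - 26/3*4) = 2/(-2 - 104/3) = 2/(-110/3) = 2*(-3/110) = -3/55 ≈ -0.054545)
(f - 39)*(6 - 2)**2 = (-3/55 - 39)*(6 - 2)**2 = -2148/55*4**2 = -2148/55*16 = -34368/55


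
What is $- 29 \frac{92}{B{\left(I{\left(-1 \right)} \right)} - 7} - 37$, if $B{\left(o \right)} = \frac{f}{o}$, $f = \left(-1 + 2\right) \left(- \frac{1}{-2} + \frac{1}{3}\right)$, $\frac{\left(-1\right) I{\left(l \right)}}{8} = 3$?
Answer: $\frac{346711}{1013} \approx 342.26$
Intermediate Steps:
$I{\left(l \right)} = -24$ ($I{\left(l \right)} = \left(-8\right) 3 = -24$)
$f = \frac{5}{6}$ ($f = 1 \left(\left(-1\right) \left(- \frac{1}{2}\right) + \frac{1}{3}\right) = 1 \left(\frac{1}{2} + \frac{1}{3}\right) = 1 \cdot \frac{5}{6} = \frac{5}{6} \approx 0.83333$)
$B{\left(o \right)} = \frac{5}{6 o}$
$- 29 \frac{92}{B{\left(I{\left(-1 \right)} \right)} - 7} - 37 = - 29 \frac{92}{\frac{5}{6 \left(-24\right)} - 7} - 37 = - 29 \frac{92}{\frac{5}{6} \left(- \frac{1}{24}\right) - 7} - 37 = - 29 \frac{92}{- \frac{5}{144} - 7} - 37 = - 29 \frac{92}{- \frac{1013}{144}} - 37 = - 29 \cdot 92 \left(- \frac{144}{1013}\right) - 37 = \left(-29\right) \left(- \frac{13248}{1013}\right) - 37 = \frac{384192}{1013} - 37 = \frac{346711}{1013}$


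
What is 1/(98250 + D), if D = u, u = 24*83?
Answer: 1/100242 ≈ 9.9759e-6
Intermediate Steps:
u = 1992
D = 1992
1/(98250 + D) = 1/(98250 + 1992) = 1/100242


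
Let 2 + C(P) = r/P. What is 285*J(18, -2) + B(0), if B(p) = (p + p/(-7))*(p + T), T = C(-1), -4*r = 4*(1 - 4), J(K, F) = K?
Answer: 5130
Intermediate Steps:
r = 3 (r = -(1 - 4) = -(-3) = -¼*(-12) = 3)
C(P) = -2 + 3/P
T = -5 (T = -2 + 3/(-1) = -2 + 3*(-1) = -2 - 3 = -5)
B(p) = 6*p*(-5 + p)/7 (B(p) = (p + p/(-7))*(p - 5) = (p + p*(-⅐))*(-5 + p) = (p - p/7)*(-5 + p) = (6*p/7)*(-5 + p) = 6*p*(-5 + p)/7)
285*J(18, -2) + B(0) = 285*18 + (6/7)*0*(-5 + 0) = 5130 + (6/7)*0*(-5) = 5130 + 0 = 5130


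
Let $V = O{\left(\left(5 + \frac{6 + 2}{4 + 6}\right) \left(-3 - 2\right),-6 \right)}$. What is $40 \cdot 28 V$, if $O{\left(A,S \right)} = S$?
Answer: $-6720$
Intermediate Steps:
$V = -6$
$40 \cdot 28 V = 40 \cdot 28 \left(-6\right) = 1120 \left(-6\right) = -6720$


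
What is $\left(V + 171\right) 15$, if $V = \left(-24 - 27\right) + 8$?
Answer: $1920$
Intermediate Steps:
$V = -43$ ($V = -51 + 8 = -43$)
$\left(V + 171\right) 15 = \left(-43 + 171\right) 15 = 128 \cdot 15 = 1920$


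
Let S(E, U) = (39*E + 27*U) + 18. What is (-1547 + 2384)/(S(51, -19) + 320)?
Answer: 837/1814 ≈ 0.46141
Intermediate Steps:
S(E, U) = 18 + 27*U + 39*E (S(E, U) = (27*U + 39*E) + 18 = 18 + 27*U + 39*E)
(-1547 + 2384)/(S(51, -19) + 320) = (-1547 + 2384)/((18 + 27*(-19) + 39*51) + 320) = 837/((18 - 513 + 1989) + 320) = 837/(1494 + 320) = 837/1814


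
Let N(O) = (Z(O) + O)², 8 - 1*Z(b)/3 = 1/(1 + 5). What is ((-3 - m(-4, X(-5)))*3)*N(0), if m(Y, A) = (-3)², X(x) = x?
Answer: -19881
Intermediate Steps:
Z(b) = 47/2 (Z(b) = 24 - 3/(1 + 5) = 24 - 3/6 = 24 - 3*⅙ = 24 - ½ = 47/2)
N(O) = (47/2 + O)²
m(Y, A) = 9
((-3 - m(-4, X(-5)))*3)*N(0) = ((-3 - 1*9)*3)*((47 + 2*0)²/4) = ((-3 - 9)*3)*((47 + 0)²/4) = (-12*3)*((¼)*47²) = -9*2209 = -36*2209/4 = -19881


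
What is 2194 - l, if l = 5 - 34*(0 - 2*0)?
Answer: 2189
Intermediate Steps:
l = 5 (l = 5 - 34*(0 + 0) = 5 - 34*0 = 5 + 0 = 5)
2194 - l = 2194 - 1*5 = 2194 - 5 = 2189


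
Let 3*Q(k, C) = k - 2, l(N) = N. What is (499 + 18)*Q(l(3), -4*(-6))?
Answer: 517/3 ≈ 172.33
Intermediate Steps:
Q(k, C) = -2/3 + k/3 (Q(k, C) = (k - 2)/3 = (-2 + k)/3 = -2/3 + k/3)
(499 + 18)*Q(l(3), -4*(-6)) = (499 + 18)*(-2/3 + (1/3)*3) = 517*(-2/3 + 1) = 517*(1/3) = 517/3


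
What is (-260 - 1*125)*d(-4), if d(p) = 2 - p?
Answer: -2310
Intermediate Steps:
(-260 - 1*125)*d(-4) = (-260 - 1*125)*(2 - 1*(-4)) = (-260 - 125)*(2 + 4) = -385*6 = -2310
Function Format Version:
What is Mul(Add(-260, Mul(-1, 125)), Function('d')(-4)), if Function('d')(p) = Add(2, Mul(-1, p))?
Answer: -2310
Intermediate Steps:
Mul(Add(-260, Mul(-1, 125)), Function('d')(-4)) = Mul(Add(-260, Mul(-1, 125)), Add(2, Mul(-1, -4))) = Mul(Add(-260, -125), Add(2, 4)) = Mul(-385, 6) = -2310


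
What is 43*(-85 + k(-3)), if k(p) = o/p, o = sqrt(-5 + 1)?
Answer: -3655 - 86*I/3 ≈ -3655.0 - 28.667*I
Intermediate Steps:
o = 2*I (o = sqrt(-4) = 2*I ≈ 2.0*I)
k(p) = 2*I/p (k(p) = (2*I)/p = 2*I/p)
43*(-85 + k(-3)) = 43*(-85 + 2*I/(-3)) = 43*(-85 + 2*I*(-1/3)) = 43*(-85 - 2*I/3) = -3655 - 86*I/3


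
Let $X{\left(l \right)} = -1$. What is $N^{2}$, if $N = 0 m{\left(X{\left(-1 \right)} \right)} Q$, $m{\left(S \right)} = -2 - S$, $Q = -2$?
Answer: $0$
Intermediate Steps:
$N = 0$ ($N = 0 \left(-2 - -1\right) \left(-2\right) = 0 \left(-2 + 1\right) \left(-2\right) = 0 \left(-1\right) \left(-2\right) = 0 \left(-2\right) = 0$)
$N^{2} = 0^{2} = 0$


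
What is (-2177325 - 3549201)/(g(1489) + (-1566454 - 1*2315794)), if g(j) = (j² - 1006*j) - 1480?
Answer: 1908842/1054847 ≈ 1.8096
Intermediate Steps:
g(j) = -1480 + j² - 1006*j
(-2177325 - 3549201)/(g(1489) + (-1566454 - 1*2315794)) = (-2177325 - 3549201)/((-1480 + 1489² - 1006*1489) + (-1566454 - 1*2315794)) = -5726526/((-1480 + 2217121 - 1497934) + (-1566454 - 2315794)) = -5726526/(717707 - 3882248) = -5726526/(-3164541) = -5726526*(-1/3164541) = 1908842/1054847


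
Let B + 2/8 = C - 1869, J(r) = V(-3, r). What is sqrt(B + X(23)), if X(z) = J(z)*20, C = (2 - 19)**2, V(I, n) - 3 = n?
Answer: I*sqrt(4241)/2 ≈ 32.561*I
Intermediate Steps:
V(I, n) = 3 + n
J(r) = 3 + r
C = 289 (C = (-17)**2 = 289)
X(z) = 60 + 20*z (X(z) = (3 + z)*20 = 60 + 20*z)
B = -6321/4 (B = -1/4 + (289 - 1869) = -1/4 - 1580 = -6321/4 ≈ -1580.3)
sqrt(B + X(23)) = sqrt(-6321/4 + (60 + 20*23)) = sqrt(-6321/4 + (60 + 460)) = sqrt(-6321/4 + 520) = sqrt(-4241/4) = I*sqrt(4241)/2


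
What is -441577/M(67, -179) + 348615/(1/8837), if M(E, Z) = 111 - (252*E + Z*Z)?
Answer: 150381815236147/48814 ≈ 3.0807e+9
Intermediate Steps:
M(E, Z) = 111 - Z² - 252*E (M(E, Z) = 111 - (252*E + Z²) = 111 - (Z² + 252*E) = 111 + (-Z² - 252*E) = 111 - Z² - 252*E)
-441577/M(67, -179) + 348615/(1/8837) = -441577/(111 - 1*(-179)² - 252*67) + 348615/(1/8837) = -441577/(111 - 1*32041 - 16884) + 348615/(1/8837) = -441577/(111 - 32041 - 16884) + 348615*8837 = -441577/(-48814) + 3080710755 = -441577*(-1/48814) + 3080710755 = 441577/48814 + 3080710755 = 150381815236147/48814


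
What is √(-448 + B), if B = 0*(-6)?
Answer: 8*I*√7 ≈ 21.166*I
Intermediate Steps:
B = 0
√(-448 + B) = √(-448 + 0) = √(-448) = 8*I*√7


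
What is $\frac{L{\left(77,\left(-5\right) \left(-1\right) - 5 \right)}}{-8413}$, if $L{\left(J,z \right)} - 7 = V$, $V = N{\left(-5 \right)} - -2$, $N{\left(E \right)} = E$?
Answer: $- \frac{4}{8413} \approx -0.00047545$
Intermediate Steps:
$V = -3$ ($V = -5 - -2 = -5 + 2 = -3$)
$L{\left(J,z \right)} = 4$ ($L{\left(J,z \right)} = 7 - 3 = 4$)
$\frac{L{\left(77,\left(-5\right) \left(-1\right) - 5 \right)}}{-8413} = \frac{4}{-8413} = 4 \left(- \frac{1}{8413}\right) = - \frac{4}{8413}$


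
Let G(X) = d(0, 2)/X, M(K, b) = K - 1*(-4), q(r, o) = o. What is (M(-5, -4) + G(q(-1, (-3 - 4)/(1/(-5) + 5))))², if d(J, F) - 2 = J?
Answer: 6889/1225 ≈ 5.6237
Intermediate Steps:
d(J, F) = 2 + J
M(K, b) = 4 + K (M(K, b) = K + 4 = 4 + K)
G(X) = 2/X (G(X) = (2 + 0)/X = 2/X)
(M(-5, -4) + G(q(-1, (-3 - 4)/(1/(-5) + 5))))² = ((4 - 5) + 2/(((-3 - 4)/(1/(-5) + 5))))² = (-1 + 2/((-7/(-⅕ + 5))))² = (-1 + 2/((-7/24/5)))² = (-1 + 2/((-7*5/24)))² = (-1 + 2/(-35/24))² = (-1 + 2*(-24/35))² = (-1 - 48/35)² = (-83/35)² = 6889/1225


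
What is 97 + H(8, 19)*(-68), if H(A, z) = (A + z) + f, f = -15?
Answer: -719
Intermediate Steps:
H(A, z) = -15 + A + z (H(A, z) = (A + z) - 15 = -15 + A + z)
97 + H(8, 19)*(-68) = 97 + (-15 + 8 + 19)*(-68) = 97 + 12*(-68) = 97 - 816 = -719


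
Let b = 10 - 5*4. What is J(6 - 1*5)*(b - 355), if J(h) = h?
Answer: -365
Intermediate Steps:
b = -10 (b = 10 - 20 = -10)
J(6 - 1*5)*(b - 355) = (6 - 1*5)*(-10 - 355) = (6 - 5)*(-365) = 1*(-365) = -365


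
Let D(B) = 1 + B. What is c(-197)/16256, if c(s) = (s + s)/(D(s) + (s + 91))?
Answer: 197/2454656 ≈ 8.0256e-5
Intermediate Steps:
c(s) = 2*s/(92 + 2*s) (c(s) = (s + s)/((1 + s) + (s + 91)) = (2*s)/((1 + s) + (91 + s)) = (2*s)/(92 + 2*s) = 2*s/(92 + 2*s))
c(-197)/16256 = -197/(46 - 197)/16256 = -197/(-151)*(1/16256) = -197*(-1/151)*(1/16256) = (197/151)*(1/16256) = 197/2454656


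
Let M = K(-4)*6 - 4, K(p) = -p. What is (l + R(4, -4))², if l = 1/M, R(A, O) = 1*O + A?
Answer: 1/400 ≈ 0.0025000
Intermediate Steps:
M = 20 (M = -1*(-4)*6 - 4 = 4*6 - 4 = 24 - 4 = 20)
R(A, O) = A + O (R(A, O) = O + A = A + O)
l = 1/20 ≈ 0.050000
(l + R(4, -4))² = (1/20 + (4 - 4))² = (1/20 + 0)² = (1/20)² = 1/400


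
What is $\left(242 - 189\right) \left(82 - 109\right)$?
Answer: $-1431$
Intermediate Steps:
$\left(242 - 189\right) \left(82 - 109\right) = 53 \left(-27\right) = -1431$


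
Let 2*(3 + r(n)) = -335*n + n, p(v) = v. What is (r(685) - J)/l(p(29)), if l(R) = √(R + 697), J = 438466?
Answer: -92144*√6/11 ≈ -20519.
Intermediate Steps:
l(R) = √(697 + R)
r(n) = -3 - 167*n (r(n) = -3 + (-335*n + n)/2 = -3 + (-334*n)/2 = -3 - 167*n)
(r(685) - J)/l(p(29)) = ((-3 - 167*685) - 1*438466)/(√(697 + 29)) = ((-3 - 114395) - 438466)/(√726) = (-114398 - 438466)/((11*√6)) = -92144*√6/11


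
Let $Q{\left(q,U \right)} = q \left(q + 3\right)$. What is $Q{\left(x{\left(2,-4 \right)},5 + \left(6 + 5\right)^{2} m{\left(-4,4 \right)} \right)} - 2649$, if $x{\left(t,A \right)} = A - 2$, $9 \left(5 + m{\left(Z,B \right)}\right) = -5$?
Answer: $-2631$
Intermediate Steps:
$m{\left(Z,B \right)} = - \frac{50}{9}$ ($m{\left(Z,B \right)} = -5 + \frac{1}{9} \left(-5\right) = -5 - \frac{5}{9} = - \frac{50}{9}$)
$x{\left(t,A \right)} = -2 + A$
$Q{\left(q,U \right)} = q \left(3 + q\right)$
$Q{\left(x{\left(2,-4 \right)},5 + \left(6 + 5\right)^{2} m{\left(-4,4 \right)} \right)} - 2649 = \left(-2 - 4\right) \left(3 - 6\right) - 2649 = - 6 \left(3 - 6\right) - 2649 = \left(-6\right) \left(-3\right) - 2649 = 18 - 2649 = -2631$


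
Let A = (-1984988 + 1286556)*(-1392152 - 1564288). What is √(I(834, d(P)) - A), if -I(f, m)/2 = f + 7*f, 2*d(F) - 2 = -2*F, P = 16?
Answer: 4*I*√129054519714 ≈ 1.437e+6*I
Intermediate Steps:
d(F) = 1 - F (d(F) = 1 + (-2*F)/2 = 1 - F)
A = 2064872302080 (A = -698432*(-2956440) = 2064872302080)
I(f, m) = -16*f (I(f, m) = -2*(f + 7*f) = -16*f)
√(I(834, d(P)) - A) = √(-16*834 - 1*2064872302080) = √(-13344 - 2064872302080) = √(-2064872315424) = 4*I*√129054519714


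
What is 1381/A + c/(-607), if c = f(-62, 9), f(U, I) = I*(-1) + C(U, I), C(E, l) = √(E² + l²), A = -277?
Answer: -835774/168139 - 5*√157/607 ≈ -5.0739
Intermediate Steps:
f(U, I) = √(I² + U²) - I (f(U, I) = I*(-1) + √(U² + I²) = -I + √(I² + U²) = √(I² + U²) - I)
c = -9 + 5*√157 (c = √(9² + (-62)²) - 1*9 = √(81 + 3844) - 9 = √3925 - 9 = 5*√157 - 9 = -9 + 5*√157 ≈ 53.650)
1381/A + c/(-607) = 1381/(-277) + (-9 + 5*√157)/(-607) = 1381*(-1/277) + (-9 + 5*√157)*(-1/607) = -1381/277 + (9/607 - 5*√157/607) = -835774/168139 - 5*√157/607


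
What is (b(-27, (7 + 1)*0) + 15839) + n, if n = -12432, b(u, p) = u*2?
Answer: 3353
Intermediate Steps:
b(u, p) = 2*u
(b(-27, (7 + 1)*0) + 15839) + n = (2*(-27) + 15839) - 12432 = (-54 + 15839) - 12432 = 15785 - 12432 = 3353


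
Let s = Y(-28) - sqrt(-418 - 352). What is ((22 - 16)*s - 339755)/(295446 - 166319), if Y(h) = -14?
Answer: -339839/129127 - 6*I*sqrt(770)/129127 ≈ -2.6318 - 0.0012894*I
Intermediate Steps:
s = -14 - I*sqrt(770) (s = -14 - sqrt(-418 - 352) = -14 - sqrt(-770) = -14 - I*sqrt(770) ≈ -14.0 - 27.749*I)
((22 - 16)*s - 339755)/(295446 - 166319) = ((22 - 16)*(-14 - I*sqrt(770)) - 339755)/(295446 - 166319) = (6*(-14 - I*sqrt(770)) - 339755)/129127 = ((-84 - 6*I*sqrt(770)) - 339755)*(1/129127) = (-339839 - 6*I*sqrt(770))*(1/129127) = -339839/129127 - 6*I*sqrt(770)/129127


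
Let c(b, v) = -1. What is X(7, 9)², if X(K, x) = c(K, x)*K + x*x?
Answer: 5476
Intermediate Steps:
X(K, x) = x² - K (X(K, x) = -K + x*x = -K + x² = x² - K)
X(7, 9)² = (9² - 1*7)² = (81 - 7)² = 74² = 5476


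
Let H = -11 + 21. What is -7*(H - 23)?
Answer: 91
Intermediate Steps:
H = 10
-7*(H - 23) = -7*(10 - 23) = -7*(-13) = 91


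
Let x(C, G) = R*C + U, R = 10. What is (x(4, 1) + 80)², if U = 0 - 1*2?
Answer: 13924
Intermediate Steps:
U = -2 (U = 0 - 2 = -2)
x(C, G) = -2 + 10*C (x(C, G) = 10*C - 2 = -2 + 10*C)
(x(4, 1) + 80)² = ((-2 + 10*4) + 80)² = ((-2 + 40) + 80)² = (38 + 80)² = 118² = 13924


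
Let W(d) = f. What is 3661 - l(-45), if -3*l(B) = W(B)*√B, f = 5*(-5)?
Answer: 3661 - 25*I*√5 ≈ 3661.0 - 55.902*I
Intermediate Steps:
f = -25
W(d) = -25
l(B) = 25*√B/3 (l(B) = -(-25)*√B/3 = 25*√B/3)
3661 - l(-45) = 3661 - 25*√(-45)/3 = 3661 - 25*3*I*√5/3 = 3661 - 25*I*√5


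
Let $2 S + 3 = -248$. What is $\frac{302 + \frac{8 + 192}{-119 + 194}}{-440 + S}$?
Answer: $- \frac{1828}{3393} \approx -0.53876$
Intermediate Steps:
$S = - \frac{251}{2}$ ($S = - \frac{3}{2} + \frac{1}{2} \left(-248\right) = - \frac{3}{2} - 124 = - \frac{251}{2} \approx -125.5$)
$\frac{302 + \frac{8 + 192}{-119 + 194}}{-440 + S} = \frac{302 + \frac{8 + 192}{-119 + 194}}{-440 - \frac{251}{2}} = \frac{302 + \frac{200}{75}}{- \frac{1131}{2}} = \left(302 + 200 \cdot \frac{1}{75}\right) \left(- \frac{2}{1131}\right) = \left(302 + \frac{8}{3}\right) \left(- \frac{2}{1131}\right) = \frac{914}{3} \left(- \frac{2}{1131}\right) = - \frac{1828}{3393}$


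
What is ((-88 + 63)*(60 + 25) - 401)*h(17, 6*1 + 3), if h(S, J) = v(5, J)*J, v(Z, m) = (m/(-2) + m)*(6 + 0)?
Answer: -613818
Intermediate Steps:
v(Z, m) = 3*m (v(Z, m) = (m*(-½) + m)*6 = (-m/2 + m)*6 = (m/2)*6 = 3*m)
h(S, J) = 3*J² (h(S, J) = (3*J)*J = 3*J²)
((-88 + 63)*(60 + 25) - 401)*h(17, 6*1 + 3) = ((-88 + 63)*(60 + 25) - 401)*(3*(6*1 + 3)²) = (-25*85 - 401)*(3*(6 + 3)²) = (-2125 - 401)*(3*9²) = -7578*81 = -2526*243 = -613818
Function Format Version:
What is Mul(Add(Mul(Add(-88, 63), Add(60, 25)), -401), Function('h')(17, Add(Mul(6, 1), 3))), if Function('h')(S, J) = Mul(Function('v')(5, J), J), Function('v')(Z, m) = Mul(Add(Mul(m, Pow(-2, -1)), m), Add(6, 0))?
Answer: -613818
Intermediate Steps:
Function('v')(Z, m) = Mul(3, m) (Function('v')(Z, m) = Mul(Add(Mul(m, Rational(-1, 2)), m), 6) = Mul(Add(Mul(Rational(-1, 2), m), m), 6) = Mul(Mul(Rational(1, 2), m), 6) = Mul(3, m))
Function('h')(S, J) = Mul(3, Pow(J, 2)) (Function('h')(S, J) = Mul(Mul(3, J), J) = Mul(3, Pow(J, 2)))
Mul(Add(Mul(Add(-88, 63), Add(60, 25)), -401), Function('h')(17, Add(Mul(6, 1), 3))) = Mul(Add(Mul(Add(-88, 63), Add(60, 25)), -401), Mul(3, Pow(Add(Mul(6, 1), 3), 2))) = Mul(Add(Mul(-25, 85), -401), Mul(3, Pow(Add(6, 3), 2))) = Mul(Add(-2125, -401), Mul(3, Pow(9, 2))) = Mul(-2526, Mul(3, 81)) = Mul(-2526, 243) = -613818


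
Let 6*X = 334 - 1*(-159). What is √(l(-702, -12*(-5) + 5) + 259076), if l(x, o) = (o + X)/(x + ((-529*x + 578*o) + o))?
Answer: √478541478266566/42978 ≈ 509.00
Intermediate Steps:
X = 493/6 (X = (334 - 1*(-159))/6 = (334 + 159)/6 = (⅙)*493 = 493/6 ≈ 82.167)
l(x, o) = (493/6 + o)/(-528*x + 579*o) (l(x, o) = (o + 493/6)/(x + ((-529*x + 578*o) + o)) = (493/6 + o)/(x + (-529*x + 579*o)) = (493/6 + o)/(-528*x + 579*o))
√(l(-702, -12*(-5) + 5) + 259076) = √((493 + 6*(-12*(-5) + 5))/(18*(-176*(-702) + 193*(-12*(-5) + 5))) + 259076) = √((493 + 6*(60 + 5))/(18*(123552 + 193*(60 + 5))) + 259076) = √((493 + 6*65)/(18*(123552 + 193*65)) + 259076) = √((493 + 390)/(18*(123552 + 12545)) + 259076) = √((1/18)*883/136097 + 259076) = √((1/18)*(1/136097)*883 + 259076) = √(883/2449746 + 259076) = √(634670395579/2449746) = √478541478266566/42978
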